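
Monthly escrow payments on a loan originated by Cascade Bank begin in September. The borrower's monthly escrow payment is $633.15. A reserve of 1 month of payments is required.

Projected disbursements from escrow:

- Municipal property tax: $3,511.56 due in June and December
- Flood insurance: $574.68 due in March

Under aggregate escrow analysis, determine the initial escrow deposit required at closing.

$1,899.45

Cushion = 1 × $633.15 = $633.15
Trial balance (start $0, +$633.15 each month, − disbursements):
  Sep: +$633.15 → $633.15
  Oct: +$633.15 → $1,266.30
  Nov: +$633.15 → $1,899.45
  Dec: +$633.15 − $3,511.56 → -$978.96
  Jan: +$633.15 → -$345.81
  Feb: +$633.15 → $287.34
  Mar: +$633.15 − $574.68 → $345.81
  Apr: +$633.15 → $978.96
  May: +$633.15 → $1,612.11
  Jun: +$633.15 − $3,511.56 → -$1,266.30
  Jul: +$633.15 → -$633.15
  Aug: +$633.15 → $0.00
Lowest trial balance = -$1,266.30 (Jun)
Initial deposit = cushion − low point = $633.15 − (-$1,266.30) = $1,899.45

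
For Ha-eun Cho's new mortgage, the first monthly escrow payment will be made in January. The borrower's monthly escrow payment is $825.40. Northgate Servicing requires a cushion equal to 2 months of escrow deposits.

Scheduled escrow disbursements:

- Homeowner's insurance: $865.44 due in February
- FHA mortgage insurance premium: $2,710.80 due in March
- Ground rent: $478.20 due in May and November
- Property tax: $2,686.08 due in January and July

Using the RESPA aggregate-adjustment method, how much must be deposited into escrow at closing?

$5,436.92

Cushion = 2 × $825.40 = $1,650.80
Trial balance (start $0, +$825.40 each month, − disbursements):
  Jan: +$825.40 − $2,686.08 → -$1,860.68
  Feb: +$825.40 − $865.44 → -$1,900.72
  Mar: +$825.40 − $2,710.80 → -$3,786.12
  Apr: +$825.40 → -$2,960.72
  May: +$825.40 − $478.20 → -$2,613.52
  Jun: +$825.40 → -$1,788.12
  Jul: +$825.40 − $2,686.08 → -$3,648.80
  Aug: +$825.40 → -$2,823.40
  Sep: +$825.40 → -$1,998.00
  Oct: +$825.40 → -$1,172.60
  Nov: +$825.40 − $478.20 → -$825.40
  Dec: +$825.40 → $0.00
Lowest trial balance = -$3,786.12 (Mar)
Initial deposit = cushion − low point = $1,650.80 − (-$3,786.12) = $5,436.92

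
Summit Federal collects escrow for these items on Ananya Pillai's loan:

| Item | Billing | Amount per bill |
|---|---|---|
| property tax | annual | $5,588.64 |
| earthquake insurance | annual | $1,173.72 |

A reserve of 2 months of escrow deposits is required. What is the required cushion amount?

$1,127.06

Property tax: $5,588.64
Earthquake insurance: $1,173.72
Total per year = $5,588.64 + $1,173.72 = $6,762.36
Per month = $6,762.36 / 12 = $563.53
Cushion = 2 × $563.53 = $1,127.06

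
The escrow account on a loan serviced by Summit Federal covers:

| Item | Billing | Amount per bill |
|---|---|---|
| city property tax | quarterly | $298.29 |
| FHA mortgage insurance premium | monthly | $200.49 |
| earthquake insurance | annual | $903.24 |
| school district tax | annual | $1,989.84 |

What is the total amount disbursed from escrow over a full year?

$6,492.12

City property tax: $298.29 × 4 = $1,193.16 annually
FHA mortgage insurance premium: $200.49 × 12 = $2,405.88 annually
Earthquake insurance: $903.24 annually
School district tax: $1,989.84 annually
Combined annual = $1,193.16 + $2,405.88 + $903.24 + $1,989.84 = $6,492.12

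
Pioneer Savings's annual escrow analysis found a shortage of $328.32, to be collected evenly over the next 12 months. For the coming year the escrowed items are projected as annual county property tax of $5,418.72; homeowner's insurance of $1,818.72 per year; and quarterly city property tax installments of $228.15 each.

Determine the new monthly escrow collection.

County property tax — $5,418.72 per year
Homeowner's insurance — $1,818.72 per year
City property tax — $228.15 × 4 = $912.60 per year
Total annual escrow = $5,418.72 + $1,818.72 + $912.60 = $8,150.04
Monthly escrow = $8,150.04 / 12 = $679.17
Shortage per month = $328.32 ÷ 12 = $27.36
New monthly escrow = $679.17 + $27.36 = $706.53

$706.53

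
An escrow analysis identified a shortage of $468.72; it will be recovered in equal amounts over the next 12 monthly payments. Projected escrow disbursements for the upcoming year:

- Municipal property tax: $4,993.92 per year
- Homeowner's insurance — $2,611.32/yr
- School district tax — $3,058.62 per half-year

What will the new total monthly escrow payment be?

$1,182.60

Municipal property tax = $4,993.92/yr
Homeowner's insurance = $2,611.32/yr
School district tax = $3,058.62 × 2 = $6,117.24/yr
Yearly total = $4,993.92 + $2,611.32 + $6,117.24 = $13,722.48
Per month = $13,722.48 / 12 = $1,143.54
Shortage spread = $468.72 / 12 = $39.06/mo
New monthly escrow = $1,143.54 + $39.06 = $1,182.60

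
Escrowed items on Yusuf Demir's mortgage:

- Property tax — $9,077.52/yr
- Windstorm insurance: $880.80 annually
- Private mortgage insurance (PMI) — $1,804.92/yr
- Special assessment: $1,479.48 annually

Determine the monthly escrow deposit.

$1,103.56

Property tax = $9,077.52
Windstorm insurance = $880.80
Private mortgage insurance (PMI) = $1,804.92
Special assessment = $1,479.48
Combined annual = $13,242.72
Monthly = $13,242.72 ÷ 12 = $1,103.56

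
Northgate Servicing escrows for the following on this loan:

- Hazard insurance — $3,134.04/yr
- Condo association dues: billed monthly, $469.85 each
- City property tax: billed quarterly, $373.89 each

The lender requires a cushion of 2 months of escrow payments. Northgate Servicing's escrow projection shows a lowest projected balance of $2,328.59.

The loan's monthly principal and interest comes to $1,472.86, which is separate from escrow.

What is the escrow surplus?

Hazard insurance — $3,134.04/yr
Condo association dues — $469.85 × 12 = $5,638.20/yr
City property tax — $373.89 × 4 = $1,495.56/yr
Total annual escrow = $3,134.04 + $5,638.20 + $1,495.56 = $10,267.80
Base monthly escrow = $10,267.80 ÷ 12 = $855.65
Required reserve = 2 × $855.65 = $1,711.30
Excess over cushion: $2,328.59 − $1,711.30 = $617.29

$617.29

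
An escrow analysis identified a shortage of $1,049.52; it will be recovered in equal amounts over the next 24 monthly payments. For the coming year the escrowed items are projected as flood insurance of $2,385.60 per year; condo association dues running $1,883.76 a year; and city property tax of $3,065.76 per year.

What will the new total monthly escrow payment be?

$654.99

Flood insurance — $2,385.60/yr
Condo association dues — $1,883.76/yr
City property tax — $3,065.76/yr
Total per year = $7,335.12
Base monthly escrow = $7,335.12 ÷ 12 = $611.26
Shortage per month = $1,049.52 ÷ 24 = $43.73
Adjusted monthly = $611.26 + $43.73 = $654.99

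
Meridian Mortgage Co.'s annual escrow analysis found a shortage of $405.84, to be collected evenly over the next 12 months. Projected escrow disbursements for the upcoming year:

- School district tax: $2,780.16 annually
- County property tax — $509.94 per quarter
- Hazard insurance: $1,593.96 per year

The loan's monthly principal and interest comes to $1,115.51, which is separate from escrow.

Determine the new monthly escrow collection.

$568.31

School district tax: $2,780.16 per year
County property tax: $509.94 × 4 = $2,039.76 per year
Hazard insurance: $1,593.96 per year
Yearly total = $6,413.88
Base monthly escrow = $6,413.88 / 12 = $534.49
Shortage per month = $405.84 / 12 = $33.82
New monthly escrow = $534.49 + $33.82 = $568.31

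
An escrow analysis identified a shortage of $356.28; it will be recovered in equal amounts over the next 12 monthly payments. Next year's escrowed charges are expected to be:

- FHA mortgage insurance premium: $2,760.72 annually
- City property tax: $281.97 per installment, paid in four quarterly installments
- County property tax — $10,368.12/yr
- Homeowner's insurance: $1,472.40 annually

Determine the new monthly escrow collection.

$1,340.45

FHA mortgage insurance premium — $2,760.72
City property tax — $281.97 × 4 = $1,127.88
County property tax — $10,368.12
Homeowner's insurance — $1,472.40
Total per year = $15,729.12
Base monthly escrow = $15,729.12 ÷ 12 = $1,310.76
Shortage per month = $356.28 / 12 = $29.69
Adjusted monthly = $1,310.76 + $29.69 = $1,340.45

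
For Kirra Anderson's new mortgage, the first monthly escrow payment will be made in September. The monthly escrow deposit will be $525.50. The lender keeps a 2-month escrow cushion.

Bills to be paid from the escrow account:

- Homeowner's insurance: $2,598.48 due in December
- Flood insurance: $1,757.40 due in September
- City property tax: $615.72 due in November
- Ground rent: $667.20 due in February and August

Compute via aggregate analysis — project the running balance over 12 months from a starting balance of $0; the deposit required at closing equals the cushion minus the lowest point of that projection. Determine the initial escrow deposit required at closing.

Cushion = 2 × $525.50 = $1,051.00
Trial balance (start $0, +$525.50 each month, − disbursements):
  Sep: +$525.50 − $1,757.40 → -$1,231.90
  Oct: +$525.50 → -$706.40
  Nov: +$525.50 − $615.72 → -$796.62
  Dec: +$525.50 − $2,598.48 → -$2,869.60
  Jan: +$525.50 → -$2,344.10
  Feb: +$525.50 − $667.20 → -$2,485.80
  Mar: +$525.50 → -$1,960.30
  Apr: +$525.50 → -$1,434.80
  May: +$525.50 → -$909.30
  Jun: +$525.50 → -$383.80
  Jul: +$525.50 → $141.70
  Aug: +$525.50 − $667.20 → $0.00
Lowest trial balance = -$2,869.60 (Dec)
Initial deposit = cushion − low point = $1,051.00 − (-$2,869.60) = $3,920.60

$3,920.60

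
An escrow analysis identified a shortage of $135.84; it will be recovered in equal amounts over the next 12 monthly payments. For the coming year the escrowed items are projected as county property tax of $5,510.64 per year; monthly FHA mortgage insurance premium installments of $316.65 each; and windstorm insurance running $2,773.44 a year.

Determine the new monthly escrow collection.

County property tax — $5,510.64
FHA mortgage insurance premium — $316.65 × 12 = $3,799.80
Windstorm insurance — $2,773.44
Annual escrow total = $5,510.64 + $3,799.80 + $2,773.44 = $12,083.88
Per month = $12,083.88 ÷ 12 = $1,006.99
Monthly shortage recovery: $135.84 / 12 = $11.32
Adjusted monthly = $1,006.99 + $11.32 = $1,018.31

$1,018.31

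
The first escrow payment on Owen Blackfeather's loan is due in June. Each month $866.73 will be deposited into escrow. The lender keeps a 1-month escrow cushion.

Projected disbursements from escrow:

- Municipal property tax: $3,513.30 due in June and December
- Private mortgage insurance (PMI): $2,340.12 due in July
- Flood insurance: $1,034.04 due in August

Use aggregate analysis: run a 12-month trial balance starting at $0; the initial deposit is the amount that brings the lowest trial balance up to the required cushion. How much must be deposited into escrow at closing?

Cushion = 1 × $866.73 = $866.73
Trial balance (start $0, +$866.73 each month, − disbursements):
  Jun: +$866.73 − $3,513.30 → -$2,646.57
  Jul: +$866.73 − $2,340.12 → -$4,119.96
  Aug: +$866.73 − $1,034.04 → -$4,287.27
  Sep: +$866.73 → -$3,420.54
  Oct: +$866.73 → -$2,553.81
  Nov: +$866.73 → -$1,687.08
  Dec: +$866.73 − $3,513.30 → -$4,333.65
  Jan: +$866.73 → -$3,466.92
  Feb: +$866.73 → -$2,600.19
  Mar: +$866.73 → -$1,733.46
  Apr: +$866.73 → -$866.73
  May: +$866.73 → $0.00
Lowest trial balance = -$4,333.65 (Dec)
Initial deposit = cushion − low point = $866.73 − (-$4,333.65) = $5,200.38

$5,200.38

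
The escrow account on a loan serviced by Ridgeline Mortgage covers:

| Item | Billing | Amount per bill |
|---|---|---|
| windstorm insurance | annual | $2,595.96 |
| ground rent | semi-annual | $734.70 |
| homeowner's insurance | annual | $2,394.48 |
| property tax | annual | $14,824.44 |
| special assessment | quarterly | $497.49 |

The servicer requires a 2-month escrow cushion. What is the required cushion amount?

Windstorm insurance: $2,595.96 annually
Ground rent: $734.70 × 2 = $1,469.40 annually
Homeowner's insurance: $2,394.48 annually
Property tax: $14,824.44 annually
Special assessment: $497.49 × 4 = $1,989.96 annually
Combined annual = $2,595.96 + $1,469.40 + $2,394.48 + $14,824.44 + $1,989.96 = $23,274.24
Monthly = $23,274.24 / 12 = $1,939.52
Reserve = 2 × $1,939.52 = $3,879.04

$3,879.04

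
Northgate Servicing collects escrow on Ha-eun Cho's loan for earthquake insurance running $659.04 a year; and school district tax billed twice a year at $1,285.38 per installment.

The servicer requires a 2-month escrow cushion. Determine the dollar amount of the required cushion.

$538.30

Earthquake insurance — $659.04/yr
School district tax — $1,285.38 × 2 = $2,570.76/yr
Total annual escrow = $659.04 + $2,570.76 = $3,229.80
Per month = $3,229.80 / 12 = $269.15
Required cushion = 2 × $269.15 = $538.30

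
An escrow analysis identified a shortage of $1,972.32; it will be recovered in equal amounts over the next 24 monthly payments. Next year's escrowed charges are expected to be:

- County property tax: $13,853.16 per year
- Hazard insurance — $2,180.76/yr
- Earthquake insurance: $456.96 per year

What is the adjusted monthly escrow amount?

County property tax — $13,853.16 per year
Hazard insurance — $2,180.76 per year
Earthquake insurance — $456.96 per year
Combined annual = $13,853.16 + $2,180.76 + $456.96 = $16,490.88
Monthly = $16,490.88 ÷ 12 = $1,374.24
Shortage spread = $1,972.32 ÷ 24 = $82.18/mo
Adjusted monthly = $1,374.24 + $82.18 = $1,456.42

$1,456.42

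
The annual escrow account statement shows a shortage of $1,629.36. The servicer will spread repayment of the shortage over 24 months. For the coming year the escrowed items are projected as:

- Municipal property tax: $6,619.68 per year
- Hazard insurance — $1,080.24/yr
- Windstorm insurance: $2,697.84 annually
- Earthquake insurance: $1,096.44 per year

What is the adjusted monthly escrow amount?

$1,025.74

Municipal property tax: $6,619.68 per year
Hazard insurance: $1,080.24 per year
Windstorm insurance: $2,697.84 per year
Earthquake insurance: $1,096.44 per year
Annual escrow total = $6,619.68 + $1,080.24 + $2,697.84 + $1,096.44 = $11,494.20
Monthly = $11,494.20 / 12 = $957.85
Shortage per month = $1,629.36 / 24 = $67.89
Adjusted monthly = $957.85 + $67.89 = $1,025.74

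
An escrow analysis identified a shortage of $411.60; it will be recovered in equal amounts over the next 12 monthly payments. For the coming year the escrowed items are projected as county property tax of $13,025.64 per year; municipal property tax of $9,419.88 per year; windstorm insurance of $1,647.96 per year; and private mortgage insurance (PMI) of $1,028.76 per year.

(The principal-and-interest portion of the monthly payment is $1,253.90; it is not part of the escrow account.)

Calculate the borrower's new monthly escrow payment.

County property tax — $13,025.64
Municipal property tax — $9,419.88
Windstorm insurance — $1,647.96
Private mortgage insurance (PMI) — $1,028.76
Total annual escrow = $13,025.64 + $9,419.88 + $1,647.96 + $1,028.76 = $25,122.24
Per month = $25,122.24 / 12 = $2,093.52
Shortage per month = $411.60 / 12 = $34.30
New monthly escrow = $2,093.52 + $34.30 = $2,127.82

$2,127.82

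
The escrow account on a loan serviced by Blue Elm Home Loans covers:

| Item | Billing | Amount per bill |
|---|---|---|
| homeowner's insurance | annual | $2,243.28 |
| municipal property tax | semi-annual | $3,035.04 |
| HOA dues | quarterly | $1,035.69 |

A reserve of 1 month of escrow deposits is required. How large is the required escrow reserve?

Homeowner's insurance — $2,243.28 annually
Municipal property tax — $3,035.04 × 2 = $6,070.08 annually
HOA dues — $1,035.69 × 4 = $4,142.76 annually
Total annual escrow = $2,243.28 + $6,070.08 + $4,142.76 = $12,456.12
Base monthly escrow = $12,456.12 ÷ 12 = $1,038.01
Reserve = 1 × $1,038.01 = $1,038.01

$1,038.01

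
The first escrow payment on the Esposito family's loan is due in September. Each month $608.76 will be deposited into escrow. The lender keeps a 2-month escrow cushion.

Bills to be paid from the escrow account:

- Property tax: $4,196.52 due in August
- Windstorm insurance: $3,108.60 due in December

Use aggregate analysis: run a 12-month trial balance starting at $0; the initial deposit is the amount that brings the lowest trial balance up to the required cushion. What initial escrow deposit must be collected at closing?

Cushion = 2 × $608.76 = $1,217.52
Trial balance (start $0, +$608.76 each month, − disbursements):
  Sep: +$608.76 → $608.76
  Oct: +$608.76 → $1,217.52
  Nov: +$608.76 → $1,826.28
  Dec: +$608.76 − $3,108.60 → -$673.56
  Jan: +$608.76 → -$64.80
  Feb: +$608.76 → $543.96
  Mar: +$608.76 → $1,152.72
  Apr: +$608.76 → $1,761.48
  May: +$608.76 → $2,370.24
  Jun: +$608.76 → $2,979.00
  Jul: +$608.76 → $3,587.76
  Aug: +$608.76 − $4,196.52 → $0.00
Lowest trial balance = -$673.56 (Dec)
Initial deposit = cushion − low point = $1,217.52 − (-$673.56) = $1,891.08

$1,891.08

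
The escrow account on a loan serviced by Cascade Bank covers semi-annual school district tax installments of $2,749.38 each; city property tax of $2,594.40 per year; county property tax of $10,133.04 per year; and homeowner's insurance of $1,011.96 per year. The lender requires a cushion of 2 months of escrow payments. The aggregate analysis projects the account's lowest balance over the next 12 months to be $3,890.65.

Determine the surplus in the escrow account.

School district tax: $2,749.38 × 2 = $5,498.76 per year
City property tax: $2,594.40 per year
County property tax: $10,133.04 per year
Homeowner's insurance: $1,011.96 per year
Yearly total = $5,498.76 + $2,594.40 + $10,133.04 + $1,011.96 = $19,238.16
Per month = $19,238.16 ÷ 12 = $1,603.18
Required reserve = 2 × $1,603.18 = $3,206.36
Excess over cushion: $3,890.65 − $3,206.36 = $684.29

$684.29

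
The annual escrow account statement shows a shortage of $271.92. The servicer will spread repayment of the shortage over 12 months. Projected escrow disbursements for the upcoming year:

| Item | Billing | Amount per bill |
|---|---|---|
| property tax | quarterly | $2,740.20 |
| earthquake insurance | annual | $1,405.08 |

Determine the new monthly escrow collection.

Property tax = $2,740.20 × 4 = $10,960.80
Earthquake insurance = $1,405.08
Total per year = $10,960.80 + $1,405.08 = $12,365.88
Per month = $12,365.88 ÷ 12 = $1,030.49
Monthly shortage recovery: $271.92 ÷ 12 = $22.66
Adjusted monthly = $1,030.49 + $22.66 = $1,053.15

$1,053.15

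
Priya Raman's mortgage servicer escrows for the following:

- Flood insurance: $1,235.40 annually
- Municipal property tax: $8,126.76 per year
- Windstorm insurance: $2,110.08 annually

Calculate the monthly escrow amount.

$956.02

Flood insurance — $1,235.40/yr
Municipal property tax — $8,126.76/yr
Windstorm insurance — $2,110.08/yr
Combined annual = $1,235.40 + $8,126.76 + $2,110.08 = $11,472.24
Per month = $11,472.24 ÷ 12 = $956.02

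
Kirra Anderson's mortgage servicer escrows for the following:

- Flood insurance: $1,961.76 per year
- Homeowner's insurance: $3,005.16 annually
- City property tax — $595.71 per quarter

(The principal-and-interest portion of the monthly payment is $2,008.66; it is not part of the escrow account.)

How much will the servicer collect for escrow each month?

Flood insurance: $1,961.76
Homeowner's insurance: $3,005.16
City property tax: $595.71 × 4 = $2,382.84
Yearly total = $1,961.76 + $3,005.16 + $2,382.84 = $7,349.76
Monthly escrow = $7,349.76 / 12 = $612.48

$612.48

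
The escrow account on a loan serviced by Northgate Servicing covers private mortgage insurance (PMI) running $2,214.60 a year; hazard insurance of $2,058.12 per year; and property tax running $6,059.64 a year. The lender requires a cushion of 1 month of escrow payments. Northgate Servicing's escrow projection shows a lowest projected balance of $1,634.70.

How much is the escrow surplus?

$773.67

Private mortgage insurance (PMI): $2,214.60/yr
Hazard insurance: $2,058.12/yr
Property tax: $6,059.64/yr
Annual escrow total = $2,214.60 + $2,058.12 + $6,059.64 = $10,332.36
Monthly = $10,332.36 ÷ 12 = $861.03
Required reserve = 1 × $861.03 = $861.03
Excess over cushion: $1,634.70 − $861.03 = $773.67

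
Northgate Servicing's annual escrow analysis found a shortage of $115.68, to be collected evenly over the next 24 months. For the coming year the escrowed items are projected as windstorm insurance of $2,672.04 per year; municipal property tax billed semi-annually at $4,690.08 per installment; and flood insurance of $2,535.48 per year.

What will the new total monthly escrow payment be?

$1,220.46

Windstorm insurance: $2,672.04
Municipal property tax: $4,690.08 × 2 = $9,380.16
Flood insurance: $2,535.48
Annual escrow total = $14,587.68
Monthly escrow = $14,587.68 ÷ 12 = $1,215.64
Shortage spread = $115.68 / 24 = $4.82/mo
New monthly escrow = $1,215.64 + $4.82 = $1,220.46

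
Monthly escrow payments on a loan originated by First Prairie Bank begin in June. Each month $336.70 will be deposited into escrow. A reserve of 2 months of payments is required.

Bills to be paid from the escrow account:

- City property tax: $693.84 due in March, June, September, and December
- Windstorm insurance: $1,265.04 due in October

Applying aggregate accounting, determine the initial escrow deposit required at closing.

Cushion = 2 × $336.70 = $673.40
Trial balance (start $0, +$336.70 each month, − disbursements):
  Jun: +$336.70 − $693.84 → -$357.14
  Jul: +$336.70 → -$20.44
  Aug: +$336.70 → $316.26
  Sep: +$336.70 − $693.84 → -$40.88
  Oct: +$336.70 − $1,265.04 → -$969.22
  Nov: +$336.70 → -$632.52
  Dec: +$336.70 − $693.84 → -$989.66
  Jan: +$336.70 → -$652.96
  Feb: +$336.70 → -$316.26
  Mar: +$336.70 − $693.84 → -$673.40
  Apr: +$336.70 → -$336.70
  May: +$336.70 → $0.00
Lowest trial balance = -$989.66 (Dec)
Initial deposit = cushion − low point = $673.40 − (-$989.66) = $1,663.06

$1,663.06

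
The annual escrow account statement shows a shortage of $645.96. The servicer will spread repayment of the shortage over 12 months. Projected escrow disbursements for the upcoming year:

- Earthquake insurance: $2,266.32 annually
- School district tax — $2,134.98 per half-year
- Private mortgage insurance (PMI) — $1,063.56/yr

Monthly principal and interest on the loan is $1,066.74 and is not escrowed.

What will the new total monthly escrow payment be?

Earthquake insurance = $2,266.32/yr
School district tax = $2,134.98 × 2 = $4,269.96/yr
Private mortgage insurance (PMI) = $1,063.56/yr
Yearly total = $2,266.32 + $4,269.96 + $1,063.56 = $7,599.84
Base monthly escrow = $7,599.84 ÷ 12 = $633.32
Monthly shortage recovery: $645.96 ÷ 12 = $53.83
New monthly escrow = $633.32 + $53.83 = $687.15

$687.15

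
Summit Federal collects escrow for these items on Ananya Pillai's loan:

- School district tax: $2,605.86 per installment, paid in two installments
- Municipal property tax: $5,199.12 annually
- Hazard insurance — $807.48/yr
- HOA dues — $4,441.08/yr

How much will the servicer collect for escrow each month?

School district tax: $2,605.86 × 2 = $5,211.72
Municipal property tax: $5,199.12
Hazard insurance: $807.48
HOA dues: $4,441.08
Yearly total = $5,211.72 + $5,199.12 + $807.48 + $4,441.08 = $15,659.40
Base monthly escrow = $15,659.40 / 12 = $1,304.95

$1,304.95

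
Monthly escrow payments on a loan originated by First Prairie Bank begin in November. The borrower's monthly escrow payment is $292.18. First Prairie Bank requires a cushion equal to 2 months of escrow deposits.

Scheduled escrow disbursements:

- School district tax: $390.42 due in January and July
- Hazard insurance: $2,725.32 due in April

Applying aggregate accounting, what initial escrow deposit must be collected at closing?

$1,947.02

Cushion = 2 × $292.18 = $584.36
Trial balance (start $0, +$292.18 each month, − disbursements):
  Nov: +$292.18 → $292.18
  Dec: +$292.18 → $584.36
  Jan: +$292.18 − $390.42 → $486.12
  Feb: +$292.18 → $778.30
  Mar: +$292.18 → $1,070.48
  Apr: +$292.18 − $2,725.32 → -$1,362.66
  May: +$292.18 → -$1,070.48
  Jun: +$292.18 → -$778.30
  Jul: +$292.18 − $390.42 → -$876.54
  Aug: +$292.18 → -$584.36
  Sep: +$292.18 → -$292.18
  Oct: +$292.18 → $0.00
Lowest trial balance = -$1,362.66 (Apr)
Initial deposit = cushion − low point = $584.36 − (-$1,362.66) = $1,947.02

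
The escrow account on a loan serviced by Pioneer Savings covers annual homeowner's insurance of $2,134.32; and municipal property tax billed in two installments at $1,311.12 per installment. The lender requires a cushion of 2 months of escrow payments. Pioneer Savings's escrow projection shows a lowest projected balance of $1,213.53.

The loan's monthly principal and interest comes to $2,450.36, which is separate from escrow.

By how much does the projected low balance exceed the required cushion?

$420.77

Homeowner's insurance — $2,134.32/yr
Municipal property tax — $1,311.12 × 2 = $2,622.24/yr
Yearly total = $4,756.56
Per month = $4,756.56 / 12 = $396.38
Required reserve = 2 × $396.38 = $792.76
Surplus = $1,213.53 − $792.76 = $420.77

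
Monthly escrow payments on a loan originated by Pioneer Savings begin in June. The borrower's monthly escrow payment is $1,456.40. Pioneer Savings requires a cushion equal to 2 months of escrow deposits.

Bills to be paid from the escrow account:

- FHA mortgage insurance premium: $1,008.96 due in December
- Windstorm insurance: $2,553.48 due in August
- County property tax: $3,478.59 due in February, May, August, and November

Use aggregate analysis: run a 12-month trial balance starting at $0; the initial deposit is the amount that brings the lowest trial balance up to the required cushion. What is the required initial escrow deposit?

Cushion = 2 × $1,456.40 = $2,912.80
Trial balance (start $0, +$1,456.40 each month, − disbursements):
  Jun: +$1,456.40 → $1,456.40
  Jul: +$1,456.40 → $2,912.80
  Aug: +$1,456.40 − $6,032.07 → -$1,662.87
  Sep: +$1,456.40 → -$206.47
  Oct: +$1,456.40 → $1,249.93
  Nov: +$1,456.40 − $3,478.59 → -$772.26
  Dec: +$1,456.40 − $1,008.96 → -$324.82
  Jan: +$1,456.40 → $1,131.58
  Feb: +$1,456.40 − $3,478.59 → -$890.61
  Mar: +$1,456.40 → $565.79
  Apr: +$1,456.40 → $2,022.19
  May: +$1,456.40 − $3,478.59 → $0.00
Lowest trial balance = -$1,662.87 (Aug)
Initial deposit = cushion − low point = $2,912.80 − (-$1,662.87) = $4,575.67

$4,575.67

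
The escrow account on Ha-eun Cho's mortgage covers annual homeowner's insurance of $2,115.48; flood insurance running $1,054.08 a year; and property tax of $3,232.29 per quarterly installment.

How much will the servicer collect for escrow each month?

Homeowner's insurance: $2,115.48
Flood insurance: $1,054.08
Property tax: $3,232.29 × 4 = $12,929.16
Total per year = $16,098.72
Monthly = $16,098.72 / 12 = $1,341.56

$1,341.56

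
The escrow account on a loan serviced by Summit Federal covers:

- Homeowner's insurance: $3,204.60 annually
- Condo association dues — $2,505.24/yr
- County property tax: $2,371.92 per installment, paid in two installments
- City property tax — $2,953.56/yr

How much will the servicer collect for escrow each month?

$1,117.27

Homeowner's insurance — $3,204.60
Condo association dues — $2,505.24
County property tax — $2,371.92 × 2 = $4,743.84
City property tax — $2,953.56
Yearly total = $3,204.60 + $2,505.24 + $4,743.84 + $2,953.56 = $13,407.24
Base monthly escrow = $13,407.24 / 12 = $1,117.27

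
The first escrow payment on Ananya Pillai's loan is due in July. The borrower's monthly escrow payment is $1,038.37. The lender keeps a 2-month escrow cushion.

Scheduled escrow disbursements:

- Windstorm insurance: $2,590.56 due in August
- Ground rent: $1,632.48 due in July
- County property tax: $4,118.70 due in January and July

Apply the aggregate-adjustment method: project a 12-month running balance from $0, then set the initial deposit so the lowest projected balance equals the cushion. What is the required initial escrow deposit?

Cushion = 2 × $1,038.37 = $2,076.74
Trial balance (start $0, +$1,038.37 each month, − disbursements):
  Jul: +$1,038.37 − $5,751.18 → -$4,712.81
  Aug: +$1,038.37 − $2,590.56 → -$6,265.00
  Sep: +$1,038.37 → -$5,226.63
  Oct: +$1,038.37 → -$4,188.26
  Nov: +$1,038.37 → -$3,149.89
  Dec: +$1,038.37 → -$2,111.52
  Jan: +$1,038.37 − $4,118.70 → -$5,191.85
  Feb: +$1,038.37 → -$4,153.48
  Mar: +$1,038.37 → -$3,115.11
  Apr: +$1,038.37 → -$2,076.74
  May: +$1,038.37 → -$1,038.37
  Jun: +$1,038.37 → $0.00
Lowest trial balance = -$6,265.00 (Aug)
Initial deposit = cushion − low point = $2,076.74 − (-$6,265.00) = $8,341.74

$8,341.74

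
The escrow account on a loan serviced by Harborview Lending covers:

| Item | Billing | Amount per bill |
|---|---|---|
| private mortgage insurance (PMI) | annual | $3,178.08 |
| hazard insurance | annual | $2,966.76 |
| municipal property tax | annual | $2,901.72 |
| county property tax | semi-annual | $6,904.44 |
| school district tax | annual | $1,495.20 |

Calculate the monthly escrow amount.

Private mortgage insurance (PMI) = $3,178.08
Hazard insurance = $2,966.76
Municipal property tax = $2,901.72
County property tax = $6,904.44 × 2 = $13,808.88
School district tax = $1,495.20
Combined annual = $3,178.08 + $2,966.76 + $2,901.72 + $13,808.88 + $1,495.20 = $24,350.64
Monthly escrow = $24,350.64 ÷ 12 = $2,029.22

$2,029.22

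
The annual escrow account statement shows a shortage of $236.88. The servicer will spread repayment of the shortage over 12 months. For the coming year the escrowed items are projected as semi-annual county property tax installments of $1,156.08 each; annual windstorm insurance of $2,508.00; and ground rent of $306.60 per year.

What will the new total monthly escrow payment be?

County property tax: $1,156.08 × 2 = $2,312.16 annually
Windstorm insurance: $2,508.00 annually
Ground rent: $306.60 annually
Yearly total = $2,312.16 + $2,508.00 + $306.60 = $5,126.76
Base monthly escrow = $5,126.76 ÷ 12 = $427.23
Shortage spread = $236.88 ÷ 12 = $19.74/mo
Adjusted monthly = $427.23 + $19.74 = $446.97

$446.97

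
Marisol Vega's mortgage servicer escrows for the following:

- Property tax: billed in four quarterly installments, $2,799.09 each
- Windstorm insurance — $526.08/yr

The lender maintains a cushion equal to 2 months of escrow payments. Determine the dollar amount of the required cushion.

Property tax = $2,799.09 × 4 = $11,196.36
Windstorm insurance = $526.08
Total annual escrow = $11,196.36 + $526.08 = $11,722.44
Base monthly escrow = $11,722.44 / 12 = $976.87
Reserve = 2 × $976.87 = $1,953.74

$1,953.74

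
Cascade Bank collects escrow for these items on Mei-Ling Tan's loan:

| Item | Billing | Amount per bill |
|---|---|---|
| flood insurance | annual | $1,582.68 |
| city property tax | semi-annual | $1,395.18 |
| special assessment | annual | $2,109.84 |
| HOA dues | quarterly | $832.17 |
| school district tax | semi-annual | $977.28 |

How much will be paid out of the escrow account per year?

$11,766.12

Flood insurance = $1,582.68/yr
City property tax = $1,395.18 × 2 = $2,790.36/yr
Special assessment = $2,109.84/yr
HOA dues = $832.17 × 4 = $3,328.68/yr
School district tax = $977.28 × 2 = $1,954.56/yr
Total per year = $1,582.68 + $2,790.36 + $2,109.84 + $3,328.68 + $1,954.56 = $11,766.12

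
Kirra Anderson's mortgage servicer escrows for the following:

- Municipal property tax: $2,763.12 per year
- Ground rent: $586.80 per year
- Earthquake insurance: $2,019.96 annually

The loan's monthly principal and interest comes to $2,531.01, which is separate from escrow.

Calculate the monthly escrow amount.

$447.49

Municipal property tax: $2,763.12/yr
Ground rent: $586.80/yr
Earthquake insurance: $2,019.96/yr
Total annual escrow = $5,369.88
Per month = $5,369.88 ÷ 12 = $447.49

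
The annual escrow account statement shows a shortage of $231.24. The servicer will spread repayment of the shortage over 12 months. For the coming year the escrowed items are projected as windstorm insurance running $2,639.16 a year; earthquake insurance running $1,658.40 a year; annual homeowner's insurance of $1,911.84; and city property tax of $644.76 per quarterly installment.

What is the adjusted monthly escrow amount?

$751.64

Windstorm insurance: $2,639.16 annually
Earthquake insurance: $1,658.40 annually
Homeowner's insurance: $1,911.84 annually
City property tax: $644.76 × 4 = $2,579.04 annually
Yearly total = $8,788.44
Monthly = $8,788.44 / 12 = $732.37
Shortage spread = $231.24 ÷ 12 = $19.27/mo
Adjusted monthly = $732.37 + $19.27 = $751.64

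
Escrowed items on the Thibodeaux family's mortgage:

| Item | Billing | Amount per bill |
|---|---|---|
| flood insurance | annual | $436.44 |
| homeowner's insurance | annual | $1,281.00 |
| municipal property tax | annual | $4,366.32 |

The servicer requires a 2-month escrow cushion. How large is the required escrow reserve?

$1,013.96

Flood insurance — $436.44 annually
Homeowner's insurance — $1,281.00 annually
Municipal property tax — $4,366.32 annually
Yearly total = $6,083.76
Monthly escrow = $6,083.76 ÷ 12 = $506.98
Required cushion = 2 × $506.98 = $1,013.96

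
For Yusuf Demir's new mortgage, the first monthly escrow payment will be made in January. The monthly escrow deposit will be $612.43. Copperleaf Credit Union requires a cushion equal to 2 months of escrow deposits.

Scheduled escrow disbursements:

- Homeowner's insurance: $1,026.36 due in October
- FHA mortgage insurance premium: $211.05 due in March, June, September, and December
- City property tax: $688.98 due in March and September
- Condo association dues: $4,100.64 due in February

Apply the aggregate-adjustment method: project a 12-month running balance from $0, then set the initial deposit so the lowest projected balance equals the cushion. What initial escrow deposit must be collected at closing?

$4,388.24

Cushion = 2 × $612.43 = $1,224.86
Trial balance (start $0, +$612.43 each month, − disbursements):
  Jan: +$612.43 → $612.43
  Feb: +$612.43 − $4,100.64 → -$2,875.78
  Mar: +$612.43 − $900.03 → -$3,163.38
  Apr: +$612.43 → -$2,550.95
  May: +$612.43 → -$1,938.52
  Jun: +$612.43 − $211.05 → -$1,537.14
  Jul: +$612.43 → -$924.71
  Aug: +$612.43 → -$312.28
  Sep: +$612.43 − $900.03 → -$599.88
  Oct: +$612.43 − $1,026.36 → -$1,013.81
  Nov: +$612.43 → -$401.38
  Dec: +$612.43 − $211.05 → $0.00
Lowest trial balance = -$3,163.38 (Mar)
Initial deposit = cushion − low point = $1,224.86 − (-$3,163.38) = $4,388.24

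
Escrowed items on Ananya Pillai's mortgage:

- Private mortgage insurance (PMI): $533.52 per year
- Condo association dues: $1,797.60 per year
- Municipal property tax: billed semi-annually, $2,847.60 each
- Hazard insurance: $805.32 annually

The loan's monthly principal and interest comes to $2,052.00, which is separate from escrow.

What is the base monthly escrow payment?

Private mortgage insurance (PMI) — $533.52 annually
Condo association dues — $1,797.60 annually
Municipal property tax — $2,847.60 × 2 = $5,695.20 annually
Hazard insurance — $805.32 annually
Annual escrow total = $533.52 + $1,797.60 + $5,695.20 + $805.32 = $8,831.64
Monthly = $8,831.64 ÷ 12 = $735.97

$735.97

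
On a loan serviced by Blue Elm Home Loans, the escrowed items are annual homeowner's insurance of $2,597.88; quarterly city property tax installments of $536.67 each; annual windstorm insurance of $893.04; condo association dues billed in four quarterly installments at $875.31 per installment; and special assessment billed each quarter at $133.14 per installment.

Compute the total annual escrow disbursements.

Homeowner's insurance — $2,597.88 per year
City property tax — $536.67 × 4 = $2,146.68 per year
Windstorm insurance — $893.04 per year
Condo association dues — $875.31 × 4 = $3,501.24 per year
Special assessment — $133.14 × 4 = $532.56 per year
Combined annual = $9,671.40

$9,671.40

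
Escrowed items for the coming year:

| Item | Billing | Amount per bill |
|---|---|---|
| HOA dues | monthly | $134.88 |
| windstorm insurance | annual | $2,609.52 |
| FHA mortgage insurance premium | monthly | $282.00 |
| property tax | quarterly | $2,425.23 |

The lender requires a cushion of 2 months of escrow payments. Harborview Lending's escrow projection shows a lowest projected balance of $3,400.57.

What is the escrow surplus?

HOA dues: $134.88 × 12 = $1,618.56 per year
Windstorm insurance: $2,609.52 per year
FHA mortgage insurance premium: $282.00 × 12 = $3,384.00 per year
Property tax: $2,425.23 × 4 = $9,700.92 per year
Combined annual = $1,618.56 + $2,609.52 + $3,384.00 + $9,700.92 = $17,313.00
Monthly escrow = $17,313.00 ÷ 12 = $1,442.75
Required reserve = 2 × $1,442.75 = $2,885.50
Surplus = $3,400.57 − $2,885.50 = $515.07

$515.07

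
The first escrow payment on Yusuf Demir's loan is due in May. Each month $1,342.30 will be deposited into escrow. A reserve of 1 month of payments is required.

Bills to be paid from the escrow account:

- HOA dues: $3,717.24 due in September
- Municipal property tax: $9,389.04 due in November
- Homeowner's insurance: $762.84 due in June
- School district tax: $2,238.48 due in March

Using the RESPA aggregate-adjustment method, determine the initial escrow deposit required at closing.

$5,815.32

Cushion = 1 × $1,342.30 = $1,342.30
Trial balance (start $0, +$1,342.30 each month, − disbursements):
  May: +$1,342.30 → $1,342.30
  Jun: +$1,342.30 − $762.84 → $1,921.76
  Jul: +$1,342.30 → $3,264.06
  Aug: +$1,342.30 → $4,606.36
  Sep: +$1,342.30 − $3,717.24 → $2,231.42
  Oct: +$1,342.30 → $3,573.72
  Nov: +$1,342.30 − $9,389.04 → -$4,473.02
  Dec: +$1,342.30 → -$3,130.72
  Jan: +$1,342.30 → -$1,788.42
  Feb: +$1,342.30 → -$446.12
  Mar: +$1,342.30 − $2,238.48 → -$1,342.30
  Apr: +$1,342.30 → $0.00
Lowest trial balance = -$4,473.02 (Nov)
Initial deposit = cushion − low point = $1,342.30 − (-$4,473.02) = $5,815.32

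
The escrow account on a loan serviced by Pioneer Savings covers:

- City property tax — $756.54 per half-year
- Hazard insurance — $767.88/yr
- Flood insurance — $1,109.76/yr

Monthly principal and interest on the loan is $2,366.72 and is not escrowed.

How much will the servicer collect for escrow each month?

City property tax: $756.54 × 2 = $1,513.08
Hazard insurance: $767.88
Flood insurance: $1,109.76
Total annual escrow = $3,390.72
Monthly escrow = $3,390.72 / 12 = $282.56

$282.56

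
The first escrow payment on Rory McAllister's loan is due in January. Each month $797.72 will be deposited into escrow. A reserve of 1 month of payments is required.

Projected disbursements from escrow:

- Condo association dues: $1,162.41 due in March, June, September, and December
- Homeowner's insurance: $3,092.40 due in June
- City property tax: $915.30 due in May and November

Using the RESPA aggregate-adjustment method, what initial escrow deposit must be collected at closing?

Cushion = 1 × $797.72 = $797.72
Trial balance (start $0, +$797.72 each month, − disbursements):
  Jan: +$797.72 → $797.72
  Feb: +$797.72 → $1,595.44
  Mar: +$797.72 − $1,162.41 → $1,230.75
  Apr: +$797.72 → $2,028.47
  May: +$797.72 − $915.30 → $1,910.89
  Jun: +$797.72 − $4,254.81 → -$1,546.20
  Jul: +$797.72 → -$748.48
  Aug: +$797.72 → $49.24
  Sep: +$797.72 − $1,162.41 → -$315.45
  Oct: +$797.72 → $482.27
  Nov: +$797.72 − $915.30 → $364.69
  Dec: +$797.72 − $1,162.41 → $0.00
Lowest trial balance = -$1,546.20 (Jun)
Initial deposit = cushion − low point = $797.72 − (-$1,546.20) = $2,343.92

$2,343.92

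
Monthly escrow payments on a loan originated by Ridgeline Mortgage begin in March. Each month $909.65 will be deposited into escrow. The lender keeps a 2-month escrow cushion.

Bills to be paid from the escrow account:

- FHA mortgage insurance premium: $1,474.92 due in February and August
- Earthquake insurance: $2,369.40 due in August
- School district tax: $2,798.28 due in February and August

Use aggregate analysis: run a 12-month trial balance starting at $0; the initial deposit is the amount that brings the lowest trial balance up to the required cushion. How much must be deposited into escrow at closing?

$3,004.00

Cushion = 2 × $909.65 = $1,819.30
Trial balance (start $0, +$909.65 each month, − disbursements):
  Mar: +$909.65 → $909.65
  Apr: +$909.65 → $1,819.30
  May: +$909.65 → $2,728.95
  Jun: +$909.65 → $3,638.60
  Jul: +$909.65 → $4,548.25
  Aug: +$909.65 − $6,642.60 → -$1,184.70
  Sep: +$909.65 → -$275.05
  Oct: +$909.65 → $634.60
  Nov: +$909.65 → $1,544.25
  Dec: +$909.65 → $2,453.90
  Jan: +$909.65 → $3,363.55
  Feb: +$909.65 − $4,273.20 → $0.00
Lowest trial balance = -$1,184.70 (Aug)
Initial deposit = cushion − low point = $1,819.30 − (-$1,184.70) = $3,004.00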